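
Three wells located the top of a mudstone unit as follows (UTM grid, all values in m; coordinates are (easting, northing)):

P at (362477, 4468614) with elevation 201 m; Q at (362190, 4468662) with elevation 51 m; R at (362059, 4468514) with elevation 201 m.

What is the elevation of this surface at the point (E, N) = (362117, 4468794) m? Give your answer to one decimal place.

Two edge vectors: P→Q = (-287, 48, -150), P→R = (-418, -100, 0).
Normal n = (P→Q) × (P→R) = (-15000, 62700, 48764).
So ∂z/∂E = −n_x/n_z = 0.307603970 and ∂z/∂N = −n_y/n_z = −1.285784595.
Intercept c from P: 201 − 111499.36 + 5745675.04 = 5634376.68.
At (362117, 4468794): z = 111388.6 − 5745906.5 + 5634376.68 = -141.2 m.

-141.2 m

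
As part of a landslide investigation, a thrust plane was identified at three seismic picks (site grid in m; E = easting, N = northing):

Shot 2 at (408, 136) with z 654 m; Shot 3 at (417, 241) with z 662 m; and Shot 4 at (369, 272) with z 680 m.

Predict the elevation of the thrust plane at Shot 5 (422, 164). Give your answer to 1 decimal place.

Two edge vectors: Shot 2→Shot 3 = (9, 105, 8), Shot 2→Shot 4 = (-39, 136, 26).
Normal n = (Shot 2→Shot 3) × (Shot 2→Shot 4) = (1642, -546, 5319).
So ∂z/∂E = −n_x/n_z = −0.30870 and ∂z/∂N = −n_y/n_z = 0.10265.
Intercept c from Shot 2: 654 + 125.95 − 13.96 = 765.99.
At (422, 164): z = −130.3 + 16.8 + 765.99 = 652.6 m.

652.6 m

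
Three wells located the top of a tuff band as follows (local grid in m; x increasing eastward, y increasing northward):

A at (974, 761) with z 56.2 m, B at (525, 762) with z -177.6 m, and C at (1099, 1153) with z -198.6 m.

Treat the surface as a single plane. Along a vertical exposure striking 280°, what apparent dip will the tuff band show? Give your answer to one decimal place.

33.1°

Two edge vectors: A→B = (-449, 1, -233.8), A→C = (125, 392, -254.8).
Normal n = (A→B) × (A→C) = (91394.8, -143630.2, -176133).
So ∂z/∂x = −n_x/n_z = 0.51890 and ∂z/∂y = −n_y/n_z = −0.81546.
Unit vector along 280° is (sin 280°, cos 280°) = (-0.9848, 0.1736).
Slope in that direction = a·(-0.9848) + b·(0.1736) = −0.65262.
Apparent dip = arctan|0.65262| = 33.1° (true dip is 44.0°, so apparent ≤ true as expected).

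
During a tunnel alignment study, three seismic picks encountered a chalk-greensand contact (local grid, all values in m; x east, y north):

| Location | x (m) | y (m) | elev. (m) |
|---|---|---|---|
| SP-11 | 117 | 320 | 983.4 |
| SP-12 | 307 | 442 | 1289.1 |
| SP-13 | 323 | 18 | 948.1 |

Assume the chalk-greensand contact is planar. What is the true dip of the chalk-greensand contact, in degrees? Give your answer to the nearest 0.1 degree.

Let the plane be z = a·x + b·y + c.
SP-12−SP-11: 190a + 122b = 305.7;  SP-13−SP-11: 206a − 302b = −35.3.
Solving gives a = 1.06669, b = 0.84450.
Gradient magnitude |∇z| = √(a² + b²) = √(1.13783 + 0.71318) = 1.36052.
True dip = arctan(1.36052) = 53.7°, dipping toward SW (azimuth ≈ 232°).

53.7°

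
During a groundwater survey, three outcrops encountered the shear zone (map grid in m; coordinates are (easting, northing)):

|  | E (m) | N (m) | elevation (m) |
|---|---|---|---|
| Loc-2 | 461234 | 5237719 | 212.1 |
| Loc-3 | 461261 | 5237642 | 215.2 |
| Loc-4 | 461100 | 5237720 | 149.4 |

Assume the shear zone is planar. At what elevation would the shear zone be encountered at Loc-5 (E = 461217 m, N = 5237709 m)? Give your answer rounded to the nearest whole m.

Two edge vectors: Loc-2→Loc-3 = (27, -77, 3.1), Loc-2→Loc-4 = (-134, 1, -62.7).
Normal n = (Loc-2→Loc-3) × (Loc-2→Loc-4) = (4824.8, 1277.5, -10291).
So ∂z/∂E = −n_x/n_z = 0.46883685 and ∂z/∂N = −n_y/n_z = 0.12413760.
Intercept c from Loc-2: 212.1 − 216243.49 − 650197.84 = −866229.24.
At (461217, 5237709): z = 216235.5 + 650196.6 − 866229.24 = 202.9 m.

203 m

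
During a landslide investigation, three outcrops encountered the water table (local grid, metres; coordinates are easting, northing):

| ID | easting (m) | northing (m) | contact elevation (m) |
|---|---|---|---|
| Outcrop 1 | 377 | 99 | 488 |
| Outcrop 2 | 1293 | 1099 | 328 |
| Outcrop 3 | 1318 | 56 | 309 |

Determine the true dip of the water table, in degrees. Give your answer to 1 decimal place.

Two edge vectors: Outcrop 1→Outcrop 2 = (916, 1000, -160), Outcrop 1→Outcrop 3 = (941, -43, -179).
Normal n = (Outcrop 1→Outcrop 2) × (Outcrop 1→Outcrop 3) = (-185880, 13404, -980388).
So ∂z/∂easting = −n_x/n_z = −0.18960 and ∂z/∂northing = −n_y/n_z = 0.01367.
Gradient magnitude |∇z| = √(a² + b²) = √(0.03595 + 0.00019) = 0.19009.
True dip = arctan(0.19009) = 10.8°, dipping toward E (azimuth ≈ 094°).

10.8°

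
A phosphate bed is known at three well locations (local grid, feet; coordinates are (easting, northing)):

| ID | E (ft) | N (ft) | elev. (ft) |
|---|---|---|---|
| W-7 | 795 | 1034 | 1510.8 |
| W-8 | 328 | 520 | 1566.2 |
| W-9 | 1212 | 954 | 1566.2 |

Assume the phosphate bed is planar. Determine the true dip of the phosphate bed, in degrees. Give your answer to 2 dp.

Two edge vectors: W-7→W-8 = (-467, -514, 55.4), W-7→W-9 = (417, -80, 55.4).
Normal n = (W-7→W-8) × (W-7→W-9) = (-24043.6, 48973.6, 251698).
So ∂z/∂E = −n_x/n_z = 0.09553 and ∂z/∂N = −n_y/n_z = −0.19457.
Gradient magnitude |∇z| = √(a² + b²) = √(0.00913 + 0.03786) = 0.21676.
True dip = arctan(0.21676) = 12.23°, dipping toward NNW (azimuth ≈ 334°).

12.23°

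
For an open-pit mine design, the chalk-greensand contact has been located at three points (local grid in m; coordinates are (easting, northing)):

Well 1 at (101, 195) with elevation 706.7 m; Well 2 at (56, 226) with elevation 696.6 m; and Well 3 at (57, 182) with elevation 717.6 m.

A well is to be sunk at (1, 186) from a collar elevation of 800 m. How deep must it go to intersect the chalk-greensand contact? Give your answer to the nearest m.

78 m

Two edge vectors: Well 1→Well 2 = (-45, 31, -10.1), Well 1→Well 3 = (-44, -13, 10.9).
Normal n = (Well 1→Well 2) × (Well 1→Well 3) = (206.6, 934.9, 1949).
So ∂z/∂E = −n_x/n_z = −0.10600 and ∂z/∂N = −n_y/n_z = −0.47968.
Intercept c from Well 1: 706.7 + 10.71 + 93.54 = 810.94.
At (1, 186): z_contact = −0.1 − 89.2 + 810.94 = 721.6 m.
Depth below ground = 800 − 721.6 = 78 m.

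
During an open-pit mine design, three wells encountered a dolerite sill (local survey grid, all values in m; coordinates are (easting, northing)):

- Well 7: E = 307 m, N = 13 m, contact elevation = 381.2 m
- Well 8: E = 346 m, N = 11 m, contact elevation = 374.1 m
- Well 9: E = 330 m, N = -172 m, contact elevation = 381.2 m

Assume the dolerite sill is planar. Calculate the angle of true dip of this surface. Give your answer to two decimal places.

10.46°

Let the plane be z = a·E + b·N + c.
Well 8−Well 7: 39a − 2b = −7.1;  Well 9−Well 7: 23a − 185b = 0.
Solving gives a = −0.18322, b = −0.02278.
Gradient magnitude |∇z| = √(a² + b²) = √(0.03357 + 0.00052) = 0.18463.
True dip = arctan(0.18463) = 10.46°, dipping toward E (azimuth ≈ 083°).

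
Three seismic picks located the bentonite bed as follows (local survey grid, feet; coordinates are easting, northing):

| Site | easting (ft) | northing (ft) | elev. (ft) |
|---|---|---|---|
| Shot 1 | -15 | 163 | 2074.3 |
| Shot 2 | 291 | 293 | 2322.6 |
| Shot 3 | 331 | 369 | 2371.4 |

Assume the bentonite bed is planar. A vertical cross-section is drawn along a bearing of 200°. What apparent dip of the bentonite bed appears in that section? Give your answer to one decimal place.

26.5°

Let the plane be z = a·easting + b·northing + c.
Shot 2−Shot 1: 306a + 130b = 248.3;  Shot 3−Shot 1: 346a + 206b = 297.1.
Solving gives a = 0.69377, b = 0.27696.
Unit vector along 200° is (sin 200°, cos 200°) = (-0.3420, -0.9397).
Slope in that direction = a·(-0.3420) + b·(-0.9397) = −0.49754.
Apparent dip = arctan|0.49754| = 26.5° (true dip is 36.8°, so apparent ≤ true as expected).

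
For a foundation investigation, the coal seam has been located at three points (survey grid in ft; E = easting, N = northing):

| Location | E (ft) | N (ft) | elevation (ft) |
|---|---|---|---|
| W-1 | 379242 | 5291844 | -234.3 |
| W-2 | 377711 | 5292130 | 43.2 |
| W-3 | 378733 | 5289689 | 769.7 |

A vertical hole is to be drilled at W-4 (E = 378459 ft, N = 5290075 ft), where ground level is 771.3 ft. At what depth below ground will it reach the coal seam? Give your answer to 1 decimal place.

Let the plane be z = a·E + b·N + c.
W-2−W-1: −1531a + 286b = 277.5;  W-3−W-1: −509a − 2155b = 1004.
Solving gives a = −0.256948502, b = −0.405203347.
Then c = -234.3 − a·379242 − b·5291844 = 2241484.26.
At (378459, 5290075): z_contact = −97244.47 − 2143556.09 + 2241484.26 = 683.70 ft.
Depth below ground = 771.3 − 683.70 = 87.6 ft.

87.6 ft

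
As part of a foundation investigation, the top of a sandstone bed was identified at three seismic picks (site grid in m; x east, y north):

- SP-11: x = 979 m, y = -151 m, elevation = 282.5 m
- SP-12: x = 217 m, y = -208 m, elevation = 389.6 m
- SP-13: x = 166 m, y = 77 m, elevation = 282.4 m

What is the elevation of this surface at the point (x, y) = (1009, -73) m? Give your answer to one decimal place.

Let the plane be z = a·x + b·y + c.
SP-12−SP-11: −762a − 57b = 107.1;  SP-13−SP-11: −813a + 228b = −0.1.
Solving gives a = −0.110930, b = −0.395991.
Then c = 282.5 − a·979 − b·-151 = 331.31.
At (1009, -73): z = −111.9 + 28.9 + 331.31 = 248.3 m.

248.3 m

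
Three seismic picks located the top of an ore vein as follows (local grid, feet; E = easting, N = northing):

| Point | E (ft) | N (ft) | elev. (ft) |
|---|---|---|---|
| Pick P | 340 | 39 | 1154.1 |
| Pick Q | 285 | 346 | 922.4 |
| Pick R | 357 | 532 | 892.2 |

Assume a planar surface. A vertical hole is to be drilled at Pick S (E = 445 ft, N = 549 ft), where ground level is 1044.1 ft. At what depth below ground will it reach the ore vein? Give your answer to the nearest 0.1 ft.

69.5 ft

Two edge vectors: Pick P→Pick Q = (-55, 307, -231.7), Pick P→Pick R = (17, 493, -261.9).
Normal n = (Pick P→Pick Q) × (Pick P→Pick R) = (33824.8, -18343.4, -32334).
So ∂z/∂E = −n_x/n_z = 1.04611 and ∂z/∂N = −n_y/n_z = −0.56731.
Intercept c from Pick P: 1154.1 − 355.68 + 22.13 = 820.55.
At (445, 549): z_contact = 465.52 − 311.45 + 820.55 = 974.61 ft.
Depth below ground = 1044.1 − 974.61 = 69.5 ft.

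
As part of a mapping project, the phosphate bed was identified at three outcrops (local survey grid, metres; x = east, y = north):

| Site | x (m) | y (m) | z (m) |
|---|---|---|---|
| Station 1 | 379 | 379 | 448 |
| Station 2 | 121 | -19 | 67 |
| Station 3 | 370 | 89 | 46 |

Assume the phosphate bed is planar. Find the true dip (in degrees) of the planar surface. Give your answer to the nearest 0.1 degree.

57.5°

Let the plane be z = a·x + b·y + c.
Station 2−Station 1: −258a − 398b = −381;  Station 3−Station 1: −9a − 290b = −402.
Solving gives a = −0.69494, b = 1.40777.
Gradient magnitude |∇z| = √(a² + b²) = √(0.48294 + 1.98183) = 1.56996.
True dip = arctan(1.56996) = 57.5°, dipping toward SSE (azimuth ≈ 154°).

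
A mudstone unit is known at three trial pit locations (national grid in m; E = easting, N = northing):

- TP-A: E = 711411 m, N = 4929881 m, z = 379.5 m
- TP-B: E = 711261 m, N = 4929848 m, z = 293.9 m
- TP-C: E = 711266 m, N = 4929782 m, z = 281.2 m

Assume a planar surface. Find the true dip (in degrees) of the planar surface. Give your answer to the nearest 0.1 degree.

Let the plane be z = a·E + b·N + c.
TP-B−TP-A: −150a − 33b = −85.6;  TP-C−TP-A: −145a − 99b = −98.3.
Solving gives a = 0.51967, b = 0.23179.
Gradient magnitude |∇z| = √(a² + b²) = √(0.27006 + 0.05373) = 0.56902.
True dip = arctan(0.56902) = 29.6°, dipping toward WSW (azimuth ≈ 246°).

29.6°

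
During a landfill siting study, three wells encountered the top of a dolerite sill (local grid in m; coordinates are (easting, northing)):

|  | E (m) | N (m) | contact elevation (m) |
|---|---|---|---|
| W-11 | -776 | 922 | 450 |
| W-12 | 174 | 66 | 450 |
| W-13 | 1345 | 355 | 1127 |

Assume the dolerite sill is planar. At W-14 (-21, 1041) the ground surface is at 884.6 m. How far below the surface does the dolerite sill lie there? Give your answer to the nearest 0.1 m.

32.0 m

Let the plane be z = a·E + b·N + c.
W-12−W-11: 950a − 856b = 0;  W-13−W-11: 2121a − 567b = 677.
Solving gives a = 0.453834, b = 0.503671.
Then c = 450 − a·-776 − b·922 = 337.79.
At (-21, 1041): z_contact = −9.53 + 524.32 + 337.79 = 852.58 m.
Depth below ground = 884.6 − 852.58 = 32.0 m.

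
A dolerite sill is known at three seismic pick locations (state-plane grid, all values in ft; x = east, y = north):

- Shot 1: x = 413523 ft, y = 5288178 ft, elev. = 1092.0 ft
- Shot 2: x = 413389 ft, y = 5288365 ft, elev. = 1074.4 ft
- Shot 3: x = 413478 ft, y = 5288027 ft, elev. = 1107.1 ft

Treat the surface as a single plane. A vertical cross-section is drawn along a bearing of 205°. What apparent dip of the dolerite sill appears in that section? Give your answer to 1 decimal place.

5.2°

Let the plane be z = a·x + b·y + c.
Shot 2−Shot 1: −134a + 187b = −17.6;  Shot 3−Shot 1: −45a − 151b = 15.1.
Solving gives a = −0.00580, b = −0.09827.
Unit vector along 205° is (sin 205°, cos 205°) = (-0.4226, -0.9063).
Slope in that direction = a·(-0.4226) + b·(-0.9063) = 0.09152.
Apparent dip = arctan|0.09152| = 5.2° (true dip is 5.6°, so apparent ≤ true as expected).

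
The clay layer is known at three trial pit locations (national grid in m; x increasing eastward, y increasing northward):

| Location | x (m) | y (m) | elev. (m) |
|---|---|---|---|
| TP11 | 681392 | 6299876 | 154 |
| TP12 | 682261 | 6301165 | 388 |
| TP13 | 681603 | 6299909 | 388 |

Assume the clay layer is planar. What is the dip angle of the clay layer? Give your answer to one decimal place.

Let the plane be z = a·x + b·y + c.
TP12−TP11: 869a + 1289b = 234;  TP13−TP11: 211a + 33b = 234.
Solving gives a = 1.20798, b = −0.63284.
Gradient magnitude |∇z| = √(a² + b²) = √(1.45922 + 0.40049) = 1.36371.
True dip = arctan(1.36371) = 53.7°, dipping toward WNW (azimuth ≈ 298°).

53.7°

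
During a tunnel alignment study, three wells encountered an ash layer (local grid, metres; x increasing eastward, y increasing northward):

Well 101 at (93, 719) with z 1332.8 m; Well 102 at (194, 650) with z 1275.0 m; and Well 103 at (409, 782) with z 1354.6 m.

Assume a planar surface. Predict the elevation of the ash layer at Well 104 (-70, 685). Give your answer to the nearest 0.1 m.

Two edge vectors: Well 101→Well 102 = (101, -69, -57.8), Well 101→Well 103 = (316, 63, 21.8).
Normal n = (Well 101→Well 102) × (Well 101→Well 103) = (2137.2, -20466.6, 28167).
So ∂z/∂x = −n_x/n_z = −0.07588 and ∂z/∂y = −n_y/n_z = 0.72662.
Intercept c from Well 101: 1332.8 + 7.06 − 522.44 = 817.42.
At (-70, 685): z = 5.3 + 497.7 + 817.42 = 1320.5 m.

1320.5 m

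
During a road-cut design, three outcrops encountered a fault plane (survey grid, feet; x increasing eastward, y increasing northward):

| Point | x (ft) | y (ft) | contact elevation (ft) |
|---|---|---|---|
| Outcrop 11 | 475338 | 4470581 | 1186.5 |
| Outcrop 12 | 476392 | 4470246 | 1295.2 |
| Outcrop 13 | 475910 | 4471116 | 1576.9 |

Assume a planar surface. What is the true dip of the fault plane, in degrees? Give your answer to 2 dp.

Let the plane be z = a·x + b·y + c.
Outcrop 12−Outcrop 11: 1054a − 335b = 108.7;  Outcrop 13−Outcrop 11: 572a + 535b = 390.4.
Solving gives a = 0.25008, b = 0.46234.
Gradient magnitude |∇z| = √(a² + b²) = √(0.06254 + 0.21376) = 0.52564.
True dip = arctan(0.52564) = 27.73°, dipping toward SSW (azimuth ≈ 208°).

27.73°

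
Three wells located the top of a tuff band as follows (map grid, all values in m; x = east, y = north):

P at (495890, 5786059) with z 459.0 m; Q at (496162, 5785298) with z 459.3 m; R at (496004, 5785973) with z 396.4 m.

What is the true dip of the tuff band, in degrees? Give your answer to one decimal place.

38.6°

Two edge vectors: P→Q = (272, -761, 0.3), P→R = (114, -86, -62.6).
Normal n = (P→Q) × (P→R) = (47664.4, 17061.4, 63362).
So ∂z/∂x = −n_x/n_z = −0.75226 and ∂z/∂y = −n_y/n_z = −0.26927.
Gradient magnitude |∇z| = √(a² + b²) = √(0.56589 + 0.07251) = 0.79900.
True dip = arctan(0.79900) = 38.6°, dipping toward ENE (azimuth ≈ 070°).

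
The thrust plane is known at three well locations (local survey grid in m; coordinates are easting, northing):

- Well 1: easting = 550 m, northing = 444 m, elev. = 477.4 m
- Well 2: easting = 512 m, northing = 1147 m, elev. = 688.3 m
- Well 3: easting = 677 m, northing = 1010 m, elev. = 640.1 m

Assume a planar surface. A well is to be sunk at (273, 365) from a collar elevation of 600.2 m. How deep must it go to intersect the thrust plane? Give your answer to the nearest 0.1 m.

133.8 m

Two edge vectors: Well 1→Well 2 = (-38, 703, 210.9), Well 1→Well 3 = (127, 566, 162.7).
Normal n = (Well 1→Well 2) × (Well 1→Well 3) = (-4991.3, 32966.9, -110789).
So ∂z/∂easting = −n_x/n_z = −0.045052 and ∂z/∂northing = −n_y/n_z = 0.297565.
Intercept c from Well 1: 477.4 + 24.78 − 132.12 = 370.06.
At (273, 365): z_contact = −12.30 + 108.61 + 370.06 = 466.37 m.
Depth below ground = 600.2 − 466.37 = 133.8 m.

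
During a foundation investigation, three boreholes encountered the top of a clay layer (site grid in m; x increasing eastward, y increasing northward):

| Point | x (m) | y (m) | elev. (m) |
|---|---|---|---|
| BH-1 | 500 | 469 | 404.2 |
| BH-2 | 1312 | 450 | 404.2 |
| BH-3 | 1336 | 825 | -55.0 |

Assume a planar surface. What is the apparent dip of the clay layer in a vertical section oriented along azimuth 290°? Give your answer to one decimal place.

21.4°

Let the plane be z = a·x + b·y + c.
BH-2−BH-1: 812a − 19b = 0;  BH-3−BH-1: 836a + 356b = −459.2.
Solving gives a = −0.02861, b = −1.22270.
Unit vector along 290° is (sin 290°, cos 290°) = (-0.9397, 0.3420).
Slope in that direction = a·(-0.9397) + b·(0.3420) = −0.39130.
Apparent dip = arctan|0.39130| = 21.4° (true dip is 50.7°, so apparent ≤ true as expected).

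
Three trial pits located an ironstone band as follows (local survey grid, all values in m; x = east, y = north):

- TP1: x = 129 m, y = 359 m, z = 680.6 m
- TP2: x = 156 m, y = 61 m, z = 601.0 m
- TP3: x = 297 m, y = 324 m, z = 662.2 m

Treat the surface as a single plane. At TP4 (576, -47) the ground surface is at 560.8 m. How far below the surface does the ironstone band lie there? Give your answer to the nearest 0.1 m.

11.2 m

Let the plane be z = a·x + b·y + c.
TP2−TP1: 27a − 298b = −79.6;  TP3−TP1: 168a − 35b = −18.4.
Solving gives a = −0.05491, b = 0.26214.
Then c = 680.6 − a·129 − b·359 = 593.58.
At (576, -47): z_contact = −31.63 − 12.32 + 593.58 = 549.63 m.
Depth below ground = 560.8 − 549.63 = 11.2 m.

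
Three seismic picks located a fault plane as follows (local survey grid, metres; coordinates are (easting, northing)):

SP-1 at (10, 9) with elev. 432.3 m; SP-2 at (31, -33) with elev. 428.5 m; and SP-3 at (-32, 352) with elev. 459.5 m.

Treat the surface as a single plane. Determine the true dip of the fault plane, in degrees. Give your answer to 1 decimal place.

Let the plane be z = a·E + b·N + c.
SP-2−SP-1: 21a − 42b = −3.8;  SP-3−SP-1: −42a + 343b = 27.2.
Solving gives a = −0.02960, b = 0.07568.
Gradient magnitude |∇z| = √(a² + b²) = √(0.00088 + 0.00573) = 0.08126.
True dip = arctan(0.08126) = 4.6°, dipping toward SSE (azimuth ≈ 159°).

4.6°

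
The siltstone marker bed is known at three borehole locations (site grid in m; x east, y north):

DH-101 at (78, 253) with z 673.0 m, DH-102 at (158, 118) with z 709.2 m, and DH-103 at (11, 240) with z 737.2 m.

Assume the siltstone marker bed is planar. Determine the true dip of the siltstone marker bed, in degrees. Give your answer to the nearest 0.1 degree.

Let the plane be z = a·x + b·y + c.
DH-102−DH-101: 80a − 135b = 36.2;  DH-103−DH-101: −67a − 13b = 64.2.
Solving gives a = −0.81273, b = −0.74977.
Gradient magnitude |∇z| = √(a² + b²) = √(0.66053 + 0.56215) = 1.10575.
True dip = arctan(1.10575) = 47.9°, dipping toward NE (azimuth ≈ 047°).

47.9°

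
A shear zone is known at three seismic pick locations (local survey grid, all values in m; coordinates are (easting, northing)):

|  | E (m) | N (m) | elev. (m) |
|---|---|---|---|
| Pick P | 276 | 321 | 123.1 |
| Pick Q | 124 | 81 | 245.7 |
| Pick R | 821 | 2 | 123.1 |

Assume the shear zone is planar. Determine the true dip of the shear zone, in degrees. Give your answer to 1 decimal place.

Two edge vectors: Pick P→Pick Q = (-152, -240, 122.6), Pick P→Pick R = (545, -319, 0).
Normal n = (Pick P→Pick Q) × (Pick P→Pick R) = (39109.4, 66817, 179288).
So ∂z/∂E = −n_x/n_z = −0.21814 and ∂z/∂N = −n_y/n_z = −0.37268.
Gradient magnitude |∇z| = √(a² + b²) = √(0.04758 + 0.13889) = 0.43183.
True dip = arctan(0.43183) = 23.4°, dipping toward NNE (azimuth ≈ 030°).

23.4°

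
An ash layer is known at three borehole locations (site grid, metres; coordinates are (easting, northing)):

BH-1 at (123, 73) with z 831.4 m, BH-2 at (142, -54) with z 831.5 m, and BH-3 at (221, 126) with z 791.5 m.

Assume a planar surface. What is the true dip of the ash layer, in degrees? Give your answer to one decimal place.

Let the plane be z = a·E + b·N + c.
BH-2−BH-1: 19a − 127b = 0.1;  BH-3−BH-1: 98a + 53b = −39.9.
Solving gives a = −0.37627, b = −0.05708.
Gradient magnitude |∇z| = √(a² + b²) = √(0.14158 + 0.00326) = 0.38058.
True dip = arctan(0.38058) = 20.8°, dipping toward E (azimuth ≈ 081°).

20.8°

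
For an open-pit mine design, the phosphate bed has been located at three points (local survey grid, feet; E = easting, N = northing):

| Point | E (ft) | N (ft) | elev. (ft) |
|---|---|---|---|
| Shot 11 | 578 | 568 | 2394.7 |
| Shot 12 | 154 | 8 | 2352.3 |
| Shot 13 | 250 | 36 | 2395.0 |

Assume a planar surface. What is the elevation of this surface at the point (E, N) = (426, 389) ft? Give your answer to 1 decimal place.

Two edge vectors: Shot 11→Shot 12 = (-424, -560, -42.4), Shot 11→Shot 13 = (-328, -532, 0.3).
Normal n = (Shot 11→Shot 12) × (Shot 11→Shot 13) = (-22724.8, 14034.4, 41888).
So ∂z/∂E = −n_x/n_z = 0.54251 and ∂z/∂N = −n_y/n_z = −0.33505.
Intercept c from Shot 11: 2394.7 − 313.57 + 190.31 = 2271.43.
At (426, 389): z = 231.1 − 130.3 + 2271.43 = 2372.2 ft.

2372.2 ft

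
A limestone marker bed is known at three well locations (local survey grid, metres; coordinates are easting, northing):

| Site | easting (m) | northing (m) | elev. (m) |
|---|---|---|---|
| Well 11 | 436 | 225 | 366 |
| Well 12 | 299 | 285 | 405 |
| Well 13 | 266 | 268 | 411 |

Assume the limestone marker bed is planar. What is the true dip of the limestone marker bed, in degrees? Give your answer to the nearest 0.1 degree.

14.6°

Two edge vectors: Well 11→Well 12 = (-137, 60, 39), Well 11→Well 13 = (-170, 43, 45).
Normal n = (Well 11→Well 12) × (Well 11→Well 13) = (1023, -465, 4309).
So ∂z/∂easting = −n_x/n_z = −0.23741 and ∂z/∂northing = −n_y/n_z = 0.10791.
Gradient magnitude |∇z| = √(a² + b²) = √(0.05636 + 0.01165) = 0.26079.
True dip = arctan(0.26079) = 14.6°, dipping toward ESE (azimuth ≈ 114°).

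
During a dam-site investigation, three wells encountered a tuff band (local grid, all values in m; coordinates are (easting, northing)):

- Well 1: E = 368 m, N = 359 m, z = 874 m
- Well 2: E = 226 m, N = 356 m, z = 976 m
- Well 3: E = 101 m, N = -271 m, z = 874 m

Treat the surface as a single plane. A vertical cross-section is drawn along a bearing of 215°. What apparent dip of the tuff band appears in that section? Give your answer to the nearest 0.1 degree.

Let the plane be z = a·E + b·N + c.
Well 2−Well 1: −142a − 3b = 102;  Well 3−Well 1: −267a − 630b = 0.
Solving gives a = −0.72480, b = 0.30718.
Unit vector along 215° is (sin 215°, cos 215°) = (-0.5736, -0.8192).
Slope in that direction = a·(-0.5736) + b·(-0.8192) = 0.16410.
Apparent dip = arctan|0.16410| = 9.3° (true dip is 38.2°, so apparent ≤ true as expected).

9.3°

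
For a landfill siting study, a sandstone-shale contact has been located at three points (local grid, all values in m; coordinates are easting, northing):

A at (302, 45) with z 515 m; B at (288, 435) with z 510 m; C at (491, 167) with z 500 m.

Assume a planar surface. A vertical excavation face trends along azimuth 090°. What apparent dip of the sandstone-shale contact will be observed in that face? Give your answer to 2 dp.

3.97°

Two edge vectors: A→B = (-14, 390, -5), A→C = (189, 122, -15).
Normal n = (A→B) × (A→C) = (-5240, -1155, -75418).
So ∂z/∂easting = −n_x/n_z = −0.06948 and ∂z/∂northing = −n_y/n_z = −0.01531.
Unit vector along 090° is (sin 90°, cos 90°) = (1.0000, 0.0000).
Slope in that direction = a·(1.0000) + b·(0.0000) = −0.06948.
Apparent dip = arctan|0.06948| = 3.97° (true dip is 4.1°, so apparent ≤ true as expected).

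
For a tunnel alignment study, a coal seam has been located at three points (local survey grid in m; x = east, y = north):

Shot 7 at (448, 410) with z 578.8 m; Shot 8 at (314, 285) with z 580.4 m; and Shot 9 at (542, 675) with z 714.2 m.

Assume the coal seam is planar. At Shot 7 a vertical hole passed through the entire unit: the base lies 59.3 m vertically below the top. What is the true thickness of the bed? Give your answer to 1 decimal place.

40.7 m

Let the plane be z = a·x + b·y + c.
Shot 8−Shot 7: −134a − 125b = 1.6;  Shot 9−Shot 7: 94a + 265b = 135.4.
Solving gives a = −0.73018, b = 0.76995.
|∇z| = √(a²+b²) = 1.06112, so dip δ = arctan(1.06112) = 46.70°.
True thickness = vertical thickness × cos δ = 59.3 × cos 46.70° = 40.7 m.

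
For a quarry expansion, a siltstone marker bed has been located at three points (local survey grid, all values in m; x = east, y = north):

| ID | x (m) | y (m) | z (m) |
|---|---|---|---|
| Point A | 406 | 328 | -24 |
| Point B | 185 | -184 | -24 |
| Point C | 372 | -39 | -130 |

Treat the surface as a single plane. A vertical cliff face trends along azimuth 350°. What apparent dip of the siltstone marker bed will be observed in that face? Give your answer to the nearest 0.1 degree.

Let the plane be z = a·x + b·y + c.
Point B−Point A: −221a − 512b = 0;  Point C−Point A: −34a − 367b = −106.
Solving gives a = −0.85201, b = 0.36776.
Unit vector along 350° is (sin 350°, cos 350°) = (-0.1736, 0.9848).
Slope in that direction = a·(-0.1736) + b·(0.9848) = 0.51012.
Apparent dip = arctan|0.51012| = 27.0° (true dip is 42.9°, so apparent ≤ true as expected).

27.0°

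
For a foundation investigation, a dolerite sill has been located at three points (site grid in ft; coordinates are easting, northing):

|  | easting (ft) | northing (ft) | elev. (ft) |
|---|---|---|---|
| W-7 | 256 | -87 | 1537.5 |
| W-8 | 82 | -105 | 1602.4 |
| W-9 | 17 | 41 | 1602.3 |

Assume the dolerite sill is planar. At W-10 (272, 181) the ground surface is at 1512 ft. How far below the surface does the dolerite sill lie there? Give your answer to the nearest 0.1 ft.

22.9 ft

Two edge vectors: W-7→W-8 = (-174, -18, 64.9), W-7→W-9 = (-239, 128, 64.8).
Normal n = (W-7→W-8) × (W-7→W-9) = (-9473.6, -4235.9, -26574).
So ∂z/∂easting = −n_x/n_z = −0.35650 and ∂z/∂northing = −n_y/n_z = −0.15940.
Intercept c from W-7: 1537.5 + 91.26 − 13.87 = 1614.90.
At (272, 181): z_contact = −96.97 − 28.85 + 1614.90 = 1489.08 ft.
Depth below ground = 1512 − 1489.08 = 22.9 ft.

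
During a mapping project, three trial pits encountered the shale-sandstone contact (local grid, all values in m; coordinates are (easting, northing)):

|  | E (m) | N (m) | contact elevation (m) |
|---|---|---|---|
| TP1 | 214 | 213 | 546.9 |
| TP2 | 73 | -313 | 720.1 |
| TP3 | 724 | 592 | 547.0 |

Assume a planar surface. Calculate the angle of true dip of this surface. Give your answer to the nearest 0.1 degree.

Two edge vectors: TP1→TP2 = (-141, -526, 173.2), TP1→TP3 = (510, 379, 0.1).
Normal n = (TP1→TP2) × (TP1→TP3) = (-65695.4, 88346.1, 214821).
So ∂z/∂E = −n_x/n_z = 0.30581 and ∂z/∂N = −n_y/n_z = −0.41125.
Gradient magnitude |∇z| = √(a² + b²) = √(0.09352 + 0.16913) = 0.51250.
True dip = arctan(0.51250) = 27.1°, dipping toward NW (azimuth ≈ 323°).

27.1°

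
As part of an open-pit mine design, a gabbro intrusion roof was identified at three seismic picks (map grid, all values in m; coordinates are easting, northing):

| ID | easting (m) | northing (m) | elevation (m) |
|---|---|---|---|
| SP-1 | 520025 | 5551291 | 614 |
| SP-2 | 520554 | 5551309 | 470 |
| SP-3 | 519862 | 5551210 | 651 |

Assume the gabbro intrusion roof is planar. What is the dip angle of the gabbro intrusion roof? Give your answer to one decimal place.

Two edge vectors: SP-1→SP-2 = (529, 18, -144), SP-1→SP-3 = (-163, -81, 37).
Normal n = (SP-1→SP-2) × (SP-1→SP-3) = (-10998, 3899, -39915).
So ∂z/∂easting = −n_x/n_z = −0.27554 and ∂z/∂northing = −n_y/n_z = 0.09768.
Gradient magnitude |∇z| = √(a² + b²) = √(0.07592 + 0.00954) = 0.29234.
True dip = arctan(0.29234) = 16.3°, dipping toward ESE (azimuth ≈ 110°).

16.3°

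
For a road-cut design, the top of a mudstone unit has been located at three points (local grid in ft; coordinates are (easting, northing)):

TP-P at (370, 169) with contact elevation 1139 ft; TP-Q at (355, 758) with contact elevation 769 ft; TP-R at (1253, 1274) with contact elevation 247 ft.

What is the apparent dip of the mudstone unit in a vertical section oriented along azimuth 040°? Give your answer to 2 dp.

32.01°

Let the plane be z = a·E + b·N + c.
TP-Q−TP-P: −15a + 589b = −370;  TP-R−TP-P: 883a + 1105b = −892.
Solving gives a = −0.21715, b = −0.63371.
Unit vector along 040° is (sin 40°, cos 40°) = (0.6428, 0.7660).
Slope in that direction = a·(0.6428) + b·(0.7660) = −0.62504.
Apparent dip = arctan|0.62504| = 32.01° (true dip is 33.8°, so apparent ≤ true as expected).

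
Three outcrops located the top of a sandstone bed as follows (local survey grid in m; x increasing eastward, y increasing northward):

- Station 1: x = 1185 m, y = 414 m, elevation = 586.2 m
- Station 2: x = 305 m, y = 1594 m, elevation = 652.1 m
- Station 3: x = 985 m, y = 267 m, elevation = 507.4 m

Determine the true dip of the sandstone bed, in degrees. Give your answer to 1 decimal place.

17.8°

Two edge vectors: Station 1→Station 2 = (-880, 1180, 65.9), Station 1→Station 3 = (-200, -147, -78.8).
Normal n = (Station 1→Station 2) × (Station 1→Station 3) = (-83296.7, -82524, 365360).
So ∂z/∂x = −n_x/n_z = 0.22799 and ∂z/∂y = −n_y/n_z = 0.22587.
Gradient magnitude |∇z| = √(a² + b²) = √(0.05198 + 0.05102) = 0.32093.
True dip = arctan(0.32093) = 17.8°, dipping toward SW (azimuth ≈ 225°).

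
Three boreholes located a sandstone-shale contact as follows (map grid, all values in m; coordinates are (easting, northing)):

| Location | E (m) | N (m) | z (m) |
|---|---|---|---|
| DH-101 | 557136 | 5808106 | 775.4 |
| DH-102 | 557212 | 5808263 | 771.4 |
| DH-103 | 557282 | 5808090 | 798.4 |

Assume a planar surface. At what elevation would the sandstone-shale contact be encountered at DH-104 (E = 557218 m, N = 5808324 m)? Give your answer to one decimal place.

766.4 m

Let the plane be z = a·E + b·N + c.
DH-102−DH-101: 76a + 157b = −4;  DH-103−DH-101: 146a − 16b = 23.
Solving gives a = 0.146946723, b = −0.096611153.
Then c = 775.4 − a·557136 − b·5808106 = 480033.91.
At (557218, 5808324): z = 81881.4 − 561148.9 + 480033.91 = 766.4 m.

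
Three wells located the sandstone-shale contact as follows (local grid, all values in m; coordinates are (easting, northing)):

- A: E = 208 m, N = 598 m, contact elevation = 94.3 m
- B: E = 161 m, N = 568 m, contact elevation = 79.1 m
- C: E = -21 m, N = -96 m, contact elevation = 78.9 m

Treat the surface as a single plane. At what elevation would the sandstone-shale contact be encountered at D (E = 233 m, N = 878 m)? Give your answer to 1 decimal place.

Two edge vectors: A→B = (-47, -30, -15.2), A→C = (-229, -694, -15.4).
Normal n = (A→B) × (A→C) = (-10086.8, 2757, 25748).
So ∂z/∂E = −n_x/n_z = 0.39175 and ∂z/∂N = −n_y/n_z = −0.10708.
Intercept c from A: 94.3 − 81.48 + 64.03 = 76.85.
At (233, 878): z = 91.3 − 94.0 + 76.85 = 74.1 m.

74.1 m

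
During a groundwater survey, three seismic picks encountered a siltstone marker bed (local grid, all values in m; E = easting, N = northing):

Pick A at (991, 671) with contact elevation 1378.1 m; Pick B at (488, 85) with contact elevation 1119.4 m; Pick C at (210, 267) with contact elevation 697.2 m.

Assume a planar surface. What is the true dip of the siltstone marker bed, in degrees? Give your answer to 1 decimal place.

52.0°

Two edge vectors: Pick A→Pick B = (-503, -586, -258.7), Pick A→Pick C = (-781, -404, -680.9).
Normal n = (Pick A→Pick B) × (Pick A→Pick C) = (294492.6, -140448, -254454).
So ∂z/∂E = −n_x/n_z = 1.15735 and ∂z/∂N = −n_y/n_z = −0.55196.
Gradient magnitude |∇z| = √(a² + b²) = √(1.33946 + 0.30466) = 1.28223.
True dip = arctan(1.28223) = 52.0°, dipping toward WNW (azimuth ≈ 295°).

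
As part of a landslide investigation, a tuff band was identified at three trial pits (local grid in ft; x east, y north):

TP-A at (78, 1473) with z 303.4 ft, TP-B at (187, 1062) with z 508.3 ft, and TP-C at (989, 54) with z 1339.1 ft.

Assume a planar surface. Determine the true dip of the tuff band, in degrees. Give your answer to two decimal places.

Two edge vectors: TP-A→TP-B = (109, -411, 204.9), TP-A→TP-C = (911, -1419, 1035.7).
Normal n = (TP-A→TP-B) × (TP-A→TP-C) = (-134919.6, 73772.6, 219750).
So ∂z/∂x = −n_x/n_z = 0.61397 and ∂z/∂y = −n_y/n_z = −0.33571.
Gradient magnitude |∇z| = √(a² + b²) = √(0.37696 + 0.11270) = 0.69976.
True dip = arctan(0.69976) = 34.98°, dipping toward WNW (azimuth ≈ 299°).

34.98°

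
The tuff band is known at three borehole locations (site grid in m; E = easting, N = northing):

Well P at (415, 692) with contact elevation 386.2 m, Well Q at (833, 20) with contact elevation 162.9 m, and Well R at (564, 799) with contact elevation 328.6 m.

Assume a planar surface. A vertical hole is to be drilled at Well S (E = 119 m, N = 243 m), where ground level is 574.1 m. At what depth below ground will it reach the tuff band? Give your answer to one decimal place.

88.5 m

Two edge vectors: Well P→Well Q = (418, -672, -223.3), Well P→Well R = (149, 107, -57.6).
Normal n = (Well P→Well Q) × (Well P→Well R) = (62600.3, -9194.9, 144854).
So ∂z/∂E = −n_x/n_z = −0.43216 and ∂z/∂N = −n_y/n_z = 0.06348.
Intercept c from Well P: 386.2 + 179.35 − 43.93 = 521.62.
At (119, 243): z_contact = −51.43 + 15.42 + 521.62 = 485.62 m.
Depth below ground = 574.1 − 485.62 = 88.5 m.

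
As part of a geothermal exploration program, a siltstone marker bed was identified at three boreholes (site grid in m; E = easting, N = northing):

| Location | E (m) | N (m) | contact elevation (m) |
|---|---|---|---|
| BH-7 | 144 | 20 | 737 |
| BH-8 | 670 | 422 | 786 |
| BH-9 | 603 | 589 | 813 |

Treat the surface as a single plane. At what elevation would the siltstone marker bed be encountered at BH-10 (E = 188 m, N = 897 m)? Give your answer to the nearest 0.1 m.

869.6 m

Two edge vectors: BH-7→BH-8 = (526, 402, 49), BH-7→BH-9 = (459, 569, 76).
Normal n = (BH-7→BH-8) × (BH-7→BH-9) = (2671, -17485, 114776).
So ∂z/∂E = −n_x/n_z = −0.02327 and ∂z/∂N = −n_y/n_z = 0.15234.
Intercept c from BH-7: 737 + 3.35 − 3.05 = 737.30.
At (188, 897): z = −4.4 + 136.6 + 737.30 = 869.6 m.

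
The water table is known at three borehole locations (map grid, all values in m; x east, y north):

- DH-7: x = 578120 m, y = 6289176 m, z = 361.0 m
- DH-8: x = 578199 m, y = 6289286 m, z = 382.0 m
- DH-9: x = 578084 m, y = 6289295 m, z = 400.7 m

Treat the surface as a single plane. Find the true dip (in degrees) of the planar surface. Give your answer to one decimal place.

17.9°

Let the plane be z = a·x + b·y + c.
DH-8−DH-7: 79a + 110b = 21;  DH-9−DH-7: −36a + 119b = 39.7.
Solving gives a = −0.13981, b = 0.29132.
Gradient magnitude |∇z| = √(a² + b²) = √(0.01955 + 0.08487) = 0.32313.
True dip = arctan(0.32313) = 17.9°, dipping toward SSE (azimuth ≈ 154°).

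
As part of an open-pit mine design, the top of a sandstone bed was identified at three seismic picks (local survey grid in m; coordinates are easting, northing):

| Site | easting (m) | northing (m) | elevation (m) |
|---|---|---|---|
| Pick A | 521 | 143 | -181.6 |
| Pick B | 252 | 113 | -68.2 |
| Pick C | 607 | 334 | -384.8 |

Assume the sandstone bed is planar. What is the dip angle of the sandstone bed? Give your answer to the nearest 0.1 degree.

Let the plane be z = a·easting + b·northing + c.
Pick B−Pick A: −269a − 30b = 113.4;  Pick C−Pick A: 86a + 191b = −203.2.
Solving gives a = −0.31893, b = −0.92027.
Gradient magnitude |∇z| = √(a² + b²) = √(0.10172 + 0.84690) = 0.97397.
True dip = arctan(0.97397) = 44.2°, dipping toward NNE (azimuth ≈ 019°).

44.2°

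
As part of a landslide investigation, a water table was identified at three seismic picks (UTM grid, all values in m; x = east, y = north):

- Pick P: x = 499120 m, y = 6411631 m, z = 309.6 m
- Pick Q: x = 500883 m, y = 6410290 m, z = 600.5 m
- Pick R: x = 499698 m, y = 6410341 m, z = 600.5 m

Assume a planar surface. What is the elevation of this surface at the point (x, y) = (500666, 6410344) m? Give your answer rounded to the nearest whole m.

590 m

Let the plane be z = a·x + b·y + c.
Pick Q−Pick P: 1763a − 1341b = 290.9;  Pick R−Pick P: 578a − 1290b = 290.9.
Solving gives a = −0.00989606, b = −0.22993793.
Then c = 309.6 − a·499120 − b·6411631 = 1479526.06.
At (500666, 6410344): z = −4954.6 − 1473981.2 + 1479526.06 = 590.2 m.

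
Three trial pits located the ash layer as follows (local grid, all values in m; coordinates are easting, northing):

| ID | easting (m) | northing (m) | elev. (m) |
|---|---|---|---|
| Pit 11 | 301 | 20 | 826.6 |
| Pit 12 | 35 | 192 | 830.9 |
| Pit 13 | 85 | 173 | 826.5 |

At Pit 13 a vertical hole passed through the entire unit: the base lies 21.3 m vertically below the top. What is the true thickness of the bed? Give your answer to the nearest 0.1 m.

20.2 m

Two edge vectors: Pit 11→Pit 12 = (-266, 172, 4.3), Pit 11→Pit 13 = (-216, 153, -0.1).
Normal n = (Pit 11→Pit 12) × (Pit 11→Pit 13) = (-675.1, -955.4, -3546).
So ∂z/∂easting = −n_x/n_z = −0.19038 and ∂z/∂northing = −n_y/n_z = −0.26943.
|∇z| = √(a²+b²) = 0.32991, so dip δ = arctan(0.32991) = 18.26°.
True thickness = vertical thickness × cos δ = 21.3 × cos 18.26° = 20.2 m.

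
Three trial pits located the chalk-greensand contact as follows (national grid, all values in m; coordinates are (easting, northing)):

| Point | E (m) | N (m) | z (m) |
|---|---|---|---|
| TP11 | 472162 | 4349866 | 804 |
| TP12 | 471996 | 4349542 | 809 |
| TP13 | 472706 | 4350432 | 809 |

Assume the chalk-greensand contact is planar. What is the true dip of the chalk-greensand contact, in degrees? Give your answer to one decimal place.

Let the plane be z = a·E + b·N + c.
TP12−TP11: −166a − 324b = 5;  TP13−TP11: 544a + 566b = 5.
Solving gives a = 0.05407, b = −0.04313.
Gradient magnitude |∇z| = √(a² + b²) = √(0.00292 + 0.00186) = 0.06917.
True dip = arctan(0.06917) = 4.0°, dipping toward NW (azimuth ≈ 309°).

4.0°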